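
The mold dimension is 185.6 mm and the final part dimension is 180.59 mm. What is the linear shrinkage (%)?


Shrinkage = (mold - part) / mold * 100
= (185.6 - 180.59) / 185.6 * 100
= 5.01 / 185.6 * 100
= 2.7%

2.7%


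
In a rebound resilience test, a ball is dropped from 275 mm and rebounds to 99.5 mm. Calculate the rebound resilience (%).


Resilience = h_rebound / h_drop * 100
= 99.5 / 275 * 100
= 36.2%

36.2%


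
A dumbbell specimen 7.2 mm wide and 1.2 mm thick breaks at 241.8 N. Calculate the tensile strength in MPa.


Area = width * thickness = 7.2 * 1.2 = 8.64 mm^2
TS = force / area = 241.8 / 8.64 = 27.99 MPa

27.99 MPa


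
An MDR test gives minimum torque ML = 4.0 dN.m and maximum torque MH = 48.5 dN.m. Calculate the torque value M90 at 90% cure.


M90 = ML + 0.9 * (MH - ML)
M90 = 4.0 + 0.9 * (48.5 - 4.0)
M90 = 4.0 + 0.9 * 44.5
M90 = 44.05 dN.m

44.05 dN.m


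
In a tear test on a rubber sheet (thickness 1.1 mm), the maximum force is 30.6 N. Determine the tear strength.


Tear strength = force / thickness
= 30.6 / 1.1
= 27.82 N/mm

27.82 N/mm


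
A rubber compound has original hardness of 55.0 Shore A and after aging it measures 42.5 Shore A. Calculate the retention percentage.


Retention = aged / original * 100
= 42.5 / 55.0 * 100
= 77.3%

77.3%


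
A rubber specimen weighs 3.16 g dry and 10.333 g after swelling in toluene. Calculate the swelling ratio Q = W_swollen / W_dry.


Q = W_swollen / W_dry
Q = 10.333 / 3.16
Q = 3.27

Q = 3.27


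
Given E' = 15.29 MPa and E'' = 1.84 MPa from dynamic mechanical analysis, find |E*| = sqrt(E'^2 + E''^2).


|E*| = sqrt(E'^2 + E''^2)
= sqrt(15.29^2 + 1.84^2)
= sqrt(233.7841 + 3.3856)
= 15.4 MPa

15.4 MPa


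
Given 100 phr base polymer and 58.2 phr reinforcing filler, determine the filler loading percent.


Filler % = filler / (rubber + filler) * 100
= 58.2 / (100 + 58.2) * 100
= 58.2 / 158.2 * 100
= 36.79%

36.79%


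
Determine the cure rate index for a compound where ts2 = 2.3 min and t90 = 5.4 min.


CRI = 100 / (t90 - ts2)
= 100 / (5.4 - 2.3)
= 100 / 3.1
= 32.26 min^-1

32.26 min^-1


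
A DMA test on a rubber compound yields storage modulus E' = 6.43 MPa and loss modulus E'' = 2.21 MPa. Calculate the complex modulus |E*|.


|E*| = sqrt(E'^2 + E''^2)
= sqrt(6.43^2 + 2.21^2)
= sqrt(41.3449 + 4.8841)
= 6.799 MPa

6.799 MPa


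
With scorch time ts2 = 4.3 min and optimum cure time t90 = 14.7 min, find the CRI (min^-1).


CRI = 100 / (t90 - ts2)
= 100 / (14.7 - 4.3)
= 100 / 10.4
= 9.62 min^-1

9.62 min^-1


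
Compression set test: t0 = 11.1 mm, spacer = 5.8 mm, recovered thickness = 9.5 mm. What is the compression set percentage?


CS = (t0 - recovered) / (t0 - ts) * 100
= (11.1 - 9.5) / (11.1 - 5.8) * 100
= 1.6 / 5.3 * 100
= 30.2%

30.2%


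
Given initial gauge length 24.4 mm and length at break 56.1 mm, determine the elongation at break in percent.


Elongation = (Lf - L0) / L0 * 100
= (56.1 - 24.4) / 24.4 * 100
= 31.7 / 24.4 * 100
= 129.9%

129.9%


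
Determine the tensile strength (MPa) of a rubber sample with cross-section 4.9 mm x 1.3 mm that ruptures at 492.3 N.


Area = width * thickness = 4.9 * 1.3 = 6.37 mm^2
TS = force / area = 492.3 / 6.37 = 77.28 MPa

77.28 MPa


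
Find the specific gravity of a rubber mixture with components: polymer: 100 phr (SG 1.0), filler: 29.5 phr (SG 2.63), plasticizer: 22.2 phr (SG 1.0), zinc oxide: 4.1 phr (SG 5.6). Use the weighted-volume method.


Sum of weights = 155.8
Volume contributions:
  polymer: 100/1.0 = 100.0000
  filler: 29.5/2.63 = 11.2167
  plasticizer: 22.2/1.0 = 22.2000
  zinc oxide: 4.1/5.6 = 0.7321
Sum of volumes = 134.1489
SG = 155.8 / 134.1489 = 1.161

SG = 1.161


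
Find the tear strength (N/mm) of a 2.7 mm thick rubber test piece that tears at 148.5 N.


Tear strength = force / thickness
= 148.5 / 2.7
= 55.0 N/mm

55.0 N/mm


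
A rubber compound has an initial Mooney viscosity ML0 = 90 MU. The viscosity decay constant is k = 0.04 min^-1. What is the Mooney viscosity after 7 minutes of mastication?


ML = ML0 * exp(-k * t)
ML = 90 * exp(-0.04 * 7)
ML = 90 * 0.7558
ML = 68.02 MU

68.02 MU


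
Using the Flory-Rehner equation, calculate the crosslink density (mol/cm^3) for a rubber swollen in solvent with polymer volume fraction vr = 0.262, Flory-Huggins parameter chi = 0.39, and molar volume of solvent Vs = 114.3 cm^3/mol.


ln(1 - vr) = ln(1 - 0.262) = -0.3038
Numerator = -((-0.3038) + 0.262 + 0.39 * 0.262^2) = 0.0150
Denominator = 114.3 * (0.262^(1/3) - 0.262/2) = 58.1653
nu = 0.0150 / 58.1653 = 2.5858e-04 mol/cm^3

2.5858e-04 mol/cm^3


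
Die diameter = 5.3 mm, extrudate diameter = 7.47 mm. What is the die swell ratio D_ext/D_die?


Die swell ratio = D_extrudate / D_die
= 7.47 / 5.3
= 1.409

Die swell = 1.409


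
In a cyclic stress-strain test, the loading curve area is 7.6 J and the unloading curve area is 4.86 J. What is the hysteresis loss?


Hysteresis loss = loading - unloading
= 7.6 - 4.86
= 2.74 J

2.74 J


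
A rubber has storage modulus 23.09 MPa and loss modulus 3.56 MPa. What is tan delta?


tan delta = E'' / E'
= 3.56 / 23.09
= 0.1542

tan delta = 0.1542


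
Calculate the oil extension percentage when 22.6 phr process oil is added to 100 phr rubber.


Oil % = oil / (100 + oil) * 100
= 22.6 / (100 + 22.6) * 100
= 22.6 / 122.6 * 100
= 18.43%

18.43%


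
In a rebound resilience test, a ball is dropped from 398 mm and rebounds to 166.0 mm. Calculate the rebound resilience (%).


Resilience = h_rebound / h_drop * 100
= 166.0 / 398 * 100
= 41.7%

41.7%


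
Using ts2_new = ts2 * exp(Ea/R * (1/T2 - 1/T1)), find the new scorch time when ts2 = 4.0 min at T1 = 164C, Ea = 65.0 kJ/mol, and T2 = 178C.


Convert temperatures: T1 = 164 + 273.15 = 437.15 K, T2 = 178 + 273.15 = 451.15 K
ts2_new = 4.0 * exp(65000 / 8.314 * (1/451.15 - 1/437.15))
1/T2 - 1/T1 = -7.0987e-05
ts2_new = 2.3 min

2.3 min


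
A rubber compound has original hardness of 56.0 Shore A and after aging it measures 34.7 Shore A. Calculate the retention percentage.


Retention = aged / original * 100
= 34.7 / 56.0 * 100
= 62.0%

62.0%


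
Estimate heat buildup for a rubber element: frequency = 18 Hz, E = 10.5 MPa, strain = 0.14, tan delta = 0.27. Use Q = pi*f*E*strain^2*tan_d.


Q = pi * f * E * strain^2 * tan_d
= pi * 18 * 10.5 * 0.14^2 * 0.27
= pi * 18 * 10.5 * 0.0196 * 0.27
= 3.1422

Q = 3.1422


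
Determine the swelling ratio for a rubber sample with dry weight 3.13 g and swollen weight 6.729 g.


Q = W_swollen / W_dry
Q = 6.729 / 3.13
Q = 2.15

Q = 2.15


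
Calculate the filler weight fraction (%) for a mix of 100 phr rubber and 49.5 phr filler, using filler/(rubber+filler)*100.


Filler % = filler / (rubber + filler) * 100
= 49.5 / (100 + 49.5) * 100
= 49.5 / 149.5 * 100
= 33.11%

33.11%


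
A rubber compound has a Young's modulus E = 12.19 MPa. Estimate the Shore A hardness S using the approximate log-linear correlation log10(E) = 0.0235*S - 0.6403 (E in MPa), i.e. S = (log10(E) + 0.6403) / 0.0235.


log10(E) = 0.0235*S - 0.6403  =>  S = (log10(E) + 0.6403) / 0.0235
log10(12.19) = 1.086004
S = (1.086004 + 0.6403) / 0.0235 = 1.726304 / 0.0235
S = 73.5

Shore A = 73.5


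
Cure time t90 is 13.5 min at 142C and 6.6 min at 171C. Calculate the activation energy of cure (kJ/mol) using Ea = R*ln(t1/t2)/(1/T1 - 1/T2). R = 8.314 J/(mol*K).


T1 = 415.15 K, T2 = 444.15 K
1/T1 - 1/T2 = 1.5728e-04
ln(t1/t2) = ln(13.5/6.6) = 0.7156
Ea = 8.314 * 0.7156 / 1.5728e-04 = 37829.3799 J/mol
Ea = 37.83 kJ/mol

37.83 kJ/mol


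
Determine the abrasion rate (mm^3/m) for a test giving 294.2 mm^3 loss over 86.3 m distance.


Rate = volume_loss / distance
= 294.2 / 86.3
= 3.409 mm^3/m

3.409 mm^3/m


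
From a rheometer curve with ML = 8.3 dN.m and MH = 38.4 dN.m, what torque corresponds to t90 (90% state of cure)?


M90 = ML + 0.9 * (MH - ML)
M90 = 8.3 + 0.9 * (38.4 - 8.3)
M90 = 8.3 + 0.9 * 30.1
M90 = 35.39 dN.m

35.39 dN.m


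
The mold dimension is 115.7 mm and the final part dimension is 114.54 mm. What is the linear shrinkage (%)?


Shrinkage = (mold - part) / mold * 100
= (115.7 - 114.54) / 115.7 * 100
= 1.16 / 115.7 * 100
= 1.0%

1.0%


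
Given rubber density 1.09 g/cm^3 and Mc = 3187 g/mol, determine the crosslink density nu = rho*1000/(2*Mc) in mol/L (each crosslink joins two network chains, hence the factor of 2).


nu = rho * 1000 / (2 * Mc)
nu = 1.09 * 1000 / (2 * 3187)
nu = 1090.0 / 6374
nu = 0.1710 mol/L

0.1710 mol/L


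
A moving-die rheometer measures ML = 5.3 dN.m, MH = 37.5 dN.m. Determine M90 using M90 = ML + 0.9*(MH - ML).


M90 = ML + 0.9 * (MH - ML)
M90 = 5.3 + 0.9 * (37.5 - 5.3)
M90 = 5.3 + 0.9 * 32.2
M90 = 34.28 dN.m

34.28 dN.m


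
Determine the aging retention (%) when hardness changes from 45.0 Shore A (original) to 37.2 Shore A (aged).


Retention = aged / original * 100
= 37.2 / 45.0 * 100
= 82.7%

82.7%


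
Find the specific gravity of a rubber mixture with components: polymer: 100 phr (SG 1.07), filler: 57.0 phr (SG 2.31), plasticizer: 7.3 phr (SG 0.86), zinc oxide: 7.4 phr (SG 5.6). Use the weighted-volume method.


Sum of weights = 171.7
Volume contributions:
  polymer: 100/1.07 = 93.4579
  filler: 57.0/2.31 = 24.6753
  plasticizer: 7.3/0.86 = 8.4884
  zinc oxide: 7.4/5.6 = 1.3214
Sum of volumes = 127.9431
SG = 171.7 / 127.9431 = 1.342

SG = 1.342


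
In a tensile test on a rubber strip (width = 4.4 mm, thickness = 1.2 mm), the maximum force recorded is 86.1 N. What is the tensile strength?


Area = width * thickness = 4.4 * 1.2 = 5.28 mm^2
TS = force / area = 86.1 / 5.28 = 16.31 MPa

16.31 MPa


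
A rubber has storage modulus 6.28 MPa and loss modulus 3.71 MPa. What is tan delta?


tan delta = E'' / E'
= 3.71 / 6.28
= 0.5908

tan delta = 0.5908


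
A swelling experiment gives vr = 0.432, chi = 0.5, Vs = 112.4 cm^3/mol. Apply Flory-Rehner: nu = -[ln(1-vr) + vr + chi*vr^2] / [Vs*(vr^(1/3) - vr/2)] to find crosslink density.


ln(1 - vr) = ln(1 - 0.432) = -0.5656
Numerator = -((-0.5656) + 0.432 + 0.5 * 0.432^2) = 0.0403
Denominator = 112.4 * (0.432^(1/3) - 0.432/2) = 60.6907
nu = 0.0403 / 60.6907 = 6.6438e-04 mol/cm^3

6.6438e-04 mol/cm^3


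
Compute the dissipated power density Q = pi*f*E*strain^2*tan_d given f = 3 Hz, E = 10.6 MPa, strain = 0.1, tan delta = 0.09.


Q = pi * f * E * strain^2 * tan_d
= pi * 3 * 10.6 * 0.1^2 * 0.09
= pi * 3 * 10.6 * 0.0100 * 0.09
= 0.0899

Q = 0.0899


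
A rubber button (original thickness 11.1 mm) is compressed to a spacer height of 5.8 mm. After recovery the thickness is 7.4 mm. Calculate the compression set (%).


CS = (t0 - recovered) / (t0 - ts) * 100
= (11.1 - 7.4) / (11.1 - 5.8) * 100
= 3.7 / 5.3 * 100
= 69.8%

69.8%


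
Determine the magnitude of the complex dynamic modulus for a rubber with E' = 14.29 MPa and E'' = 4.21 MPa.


|E*| = sqrt(E'^2 + E''^2)
= sqrt(14.29^2 + 4.21^2)
= sqrt(204.2041 + 17.7241)
= 14.897 MPa

14.897 MPa


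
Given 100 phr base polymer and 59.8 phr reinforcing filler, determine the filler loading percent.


Filler % = filler / (rubber + filler) * 100
= 59.8 / (100 + 59.8) * 100
= 59.8 / 159.8 * 100
= 37.42%

37.42%


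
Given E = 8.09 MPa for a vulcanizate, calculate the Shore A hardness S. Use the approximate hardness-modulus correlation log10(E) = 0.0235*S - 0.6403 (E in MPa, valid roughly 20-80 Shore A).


log10(E) = 0.0235*S - 0.6403  =>  S = (log10(E) + 0.6403) / 0.0235
log10(8.09) = 0.907949
S = (0.907949 + 0.6403) / 0.0235 = 1.548249 / 0.0235
S = 65.9

Shore A = 65.9


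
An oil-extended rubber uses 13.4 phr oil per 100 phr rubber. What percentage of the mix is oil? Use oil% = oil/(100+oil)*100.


Oil % = oil / (100 + oil) * 100
= 13.4 / (100 + 13.4) * 100
= 13.4 / 113.4 * 100
= 11.82%

11.82%


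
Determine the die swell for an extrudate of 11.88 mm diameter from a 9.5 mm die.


Die swell ratio = D_extrudate / D_die
= 11.88 / 9.5
= 1.251

Die swell = 1.251


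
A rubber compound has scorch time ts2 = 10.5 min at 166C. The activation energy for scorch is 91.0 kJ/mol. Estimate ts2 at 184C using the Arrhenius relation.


Convert temperatures: T1 = 166 + 273.15 = 439.15 K, T2 = 184 + 273.15 = 457.15 K
ts2_new = 10.5 * exp(91000 / 8.314 * (1/457.15 - 1/439.15))
1/T2 - 1/T1 = -8.9660e-05
ts2_new = 3.94 min

3.94 min


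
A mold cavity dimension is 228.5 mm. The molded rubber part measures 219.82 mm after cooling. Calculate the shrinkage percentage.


Shrinkage = (mold - part) / mold * 100
= (228.5 - 219.82) / 228.5 * 100
= 8.68 / 228.5 * 100
= 3.8%

3.8%


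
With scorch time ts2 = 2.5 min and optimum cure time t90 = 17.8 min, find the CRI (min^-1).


CRI = 100 / (t90 - ts2)
= 100 / (17.8 - 2.5)
= 100 / 15.3
= 6.54 min^-1

6.54 min^-1


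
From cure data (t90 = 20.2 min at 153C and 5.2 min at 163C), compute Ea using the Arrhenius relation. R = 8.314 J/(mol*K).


T1 = 426.15 K, T2 = 436.15 K
1/T1 - 1/T2 = 5.3802e-05
ln(t1/t2) = ln(20.2/5.2) = 1.3570
Ea = 8.314 * 1.3570 / 5.3802e-05 = 209698.7837 J/mol
Ea = 209.7 kJ/mol

209.7 kJ/mol


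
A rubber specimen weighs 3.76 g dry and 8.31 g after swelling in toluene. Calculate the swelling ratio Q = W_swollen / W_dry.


Q = W_swollen / W_dry
Q = 8.31 / 3.76
Q = 2.21

Q = 2.21


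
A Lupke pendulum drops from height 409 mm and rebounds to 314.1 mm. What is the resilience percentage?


Resilience = h_rebound / h_drop * 100
= 314.1 / 409 * 100
= 76.8%

76.8%


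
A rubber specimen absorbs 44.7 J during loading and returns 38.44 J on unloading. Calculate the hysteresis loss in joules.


Hysteresis loss = loading - unloading
= 44.7 - 38.44
= 6.26 J

6.26 J


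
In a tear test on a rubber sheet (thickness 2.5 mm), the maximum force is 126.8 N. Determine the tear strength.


Tear strength = force / thickness
= 126.8 / 2.5
= 50.72 N/mm

50.72 N/mm


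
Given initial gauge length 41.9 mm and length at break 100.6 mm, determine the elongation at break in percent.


Elongation = (Lf - L0) / L0 * 100
= (100.6 - 41.9) / 41.9 * 100
= 58.7 / 41.9 * 100
= 140.1%

140.1%


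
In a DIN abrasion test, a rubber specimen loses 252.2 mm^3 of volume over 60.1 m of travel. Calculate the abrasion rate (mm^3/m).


Rate = volume_loss / distance
= 252.2 / 60.1
= 4.196 mm^3/m

4.196 mm^3/m


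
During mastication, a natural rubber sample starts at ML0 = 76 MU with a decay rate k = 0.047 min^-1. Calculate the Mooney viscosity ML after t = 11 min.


ML = ML0 * exp(-k * t)
ML = 76 * exp(-0.047 * 11)
ML = 76 * 0.5963
ML = 45.32 MU

45.32 MU


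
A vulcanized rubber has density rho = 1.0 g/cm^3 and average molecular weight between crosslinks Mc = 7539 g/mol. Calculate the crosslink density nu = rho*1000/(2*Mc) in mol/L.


nu = rho * 1000 / (2 * Mc)
nu = 1.0 * 1000 / (2 * 7539)
nu = 1000.0 / 15078
nu = 0.0663 mol/L

0.0663 mol/L


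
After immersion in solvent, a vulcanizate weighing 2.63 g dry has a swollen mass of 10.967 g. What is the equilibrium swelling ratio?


Q = W_swollen / W_dry
Q = 10.967 / 2.63
Q = 4.17

Q = 4.17


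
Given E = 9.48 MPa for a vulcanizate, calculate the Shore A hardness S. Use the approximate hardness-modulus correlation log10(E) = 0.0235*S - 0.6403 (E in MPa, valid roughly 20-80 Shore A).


log10(E) = 0.0235*S - 0.6403  =>  S = (log10(E) + 0.6403) / 0.0235
log10(9.48) = 0.976808
S = (0.976808 + 0.6403) / 0.0235 = 1.617108 / 0.0235
S = 68.8

Shore A = 68.8


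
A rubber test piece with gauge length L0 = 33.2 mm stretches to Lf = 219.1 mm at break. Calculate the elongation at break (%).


Elongation = (Lf - L0) / L0 * 100
= (219.1 - 33.2) / 33.2 * 100
= 185.9 / 33.2 * 100
= 559.9%

559.9%


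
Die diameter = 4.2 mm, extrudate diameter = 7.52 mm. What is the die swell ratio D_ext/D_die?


Die swell ratio = D_extrudate / D_die
= 7.52 / 4.2
= 1.79

Die swell = 1.79


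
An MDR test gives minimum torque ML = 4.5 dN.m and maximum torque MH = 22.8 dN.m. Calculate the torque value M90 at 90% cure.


M90 = ML + 0.9 * (MH - ML)
M90 = 4.5 + 0.9 * (22.8 - 4.5)
M90 = 4.5 + 0.9 * 18.3
M90 = 20.97 dN.m

20.97 dN.m


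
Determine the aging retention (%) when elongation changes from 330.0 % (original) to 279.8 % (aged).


Retention = aged / original * 100
= 279.8 / 330.0 * 100
= 84.8%

84.8%


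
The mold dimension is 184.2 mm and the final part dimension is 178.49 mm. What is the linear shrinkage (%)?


Shrinkage = (mold - part) / mold * 100
= (184.2 - 178.49) / 184.2 * 100
= 5.71 / 184.2 * 100
= 3.1%

3.1%


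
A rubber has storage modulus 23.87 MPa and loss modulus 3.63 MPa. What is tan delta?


tan delta = E'' / E'
= 3.63 / 23.87
= 0.1521

tan delta = 0.1521


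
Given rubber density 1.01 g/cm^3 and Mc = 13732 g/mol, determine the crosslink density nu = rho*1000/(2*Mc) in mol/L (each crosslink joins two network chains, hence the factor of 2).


nu = rho * 1000 / (2 * Mc)
nu = 1.01 * 1000 / (2 * 13732)
nu = 1010.0 / 27464
nu = 0.0368 mol/L

0.0368 mol/L


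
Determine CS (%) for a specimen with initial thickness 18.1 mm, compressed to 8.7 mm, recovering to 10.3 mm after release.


CS = (t0 - recovered) / (t0 - ts) * 100
= (18.1 - 10.3) / (18.1 - 8.7) * 100
= 7.8 / 9.4 * 100
= 83.0%

83.0%


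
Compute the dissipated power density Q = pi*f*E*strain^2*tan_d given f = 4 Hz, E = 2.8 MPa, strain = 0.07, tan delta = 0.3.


Q = pi * f * E * strain^2 * tan_d
= pi * 4 * 2.8 * 0.07^2 * 0.3
= pi * 4 * 2.8 * 0.0049 * 0.3
= 0.0517

Q = 0.0517


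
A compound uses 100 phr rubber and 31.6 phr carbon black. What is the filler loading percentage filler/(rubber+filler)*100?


Filler % = filler / (rubber + filler) * 100
= 31.6 / (100 + 31.6) * 100
= 31.6 / 131.6 * 100
= 24.01%

24.01%


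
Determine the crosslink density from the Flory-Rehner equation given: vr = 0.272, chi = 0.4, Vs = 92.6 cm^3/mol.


ln(1 - vr) = ln(1 - 0.272) = -0.3175
Numerator = -((-0.3175) + 0.272 + 0.4 * 0.272^2) = 0.0159
Denominator = 92.6 * (0.272^(1/3) - 0.272/2) = 47.4040
nu = 0.0159 / 47.4040 = 3.3458e-04 mol/cm^3

3.3458e-04 mol/cm^3


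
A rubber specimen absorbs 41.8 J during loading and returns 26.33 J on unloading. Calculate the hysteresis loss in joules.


Hysteresis loss = loading - unloading
= 41.8 - 26.33
= 15.47 J

15.47 J


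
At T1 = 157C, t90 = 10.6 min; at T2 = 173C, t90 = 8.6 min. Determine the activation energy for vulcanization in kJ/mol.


T1 = 430.15 K, T2 = 446.15 K
1/T1 - 1/T2 = 8.3372e-05
ln(t1/t2) = ln(10.6/8.6) = 0.2091
Ea = 8.314 * 0.2091 / 8.3372e-05 = 20851.0466 J/mol
Ea = 20.85 kJ/mol

20.85 kJ/mol


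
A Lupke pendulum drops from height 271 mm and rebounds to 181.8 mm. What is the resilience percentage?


Resilience = h_rebound / h_drop * 100
= 181.8 / 271 * 100
= 67.1%

67.1%


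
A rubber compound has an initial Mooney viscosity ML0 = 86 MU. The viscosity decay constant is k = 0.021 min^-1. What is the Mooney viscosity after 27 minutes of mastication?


ML = ML0 * exp(-k * t)
ML = 86 * exp(-0.021 * 27)
ML = 86 * 0.5672
ML = 48.78 MU

48.78 MU


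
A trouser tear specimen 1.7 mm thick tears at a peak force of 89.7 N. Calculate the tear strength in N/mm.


Tear strength = force / thickness
= 89.7 / 1.7
= 52.76 N/mm

52.76 N/mm


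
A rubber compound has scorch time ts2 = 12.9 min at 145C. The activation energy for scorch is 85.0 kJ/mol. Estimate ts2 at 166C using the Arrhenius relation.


Convert temperatures: T1 = 145 + 273.15 = 418.15 K, T2 = 166 + 273.15 = 439.15 K
ts2_new = 12.9 * exp(85000 / 8.314 * (1/439.15 - 1/418.15))
1/T2 - 1/T1 = -1.1436e-04
ts2_new = 4.01 min

4.01 min


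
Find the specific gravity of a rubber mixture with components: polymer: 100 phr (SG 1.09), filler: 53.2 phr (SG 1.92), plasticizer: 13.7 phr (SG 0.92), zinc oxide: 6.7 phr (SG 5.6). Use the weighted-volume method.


Sum of weights = 173.6
Volume contributions:
  polymer: 100/1.09 = 91.7431
  filler: 53.2/1.92 = 27.7083
  plasticizer: 13.7/0.92 = 14.8913
  zinc oxide: 6.7/5.6 = 1.1964
Sum of volumes = 135.5392
SG = 173.6 / 135.5392 = 1.281

SG = 1.281


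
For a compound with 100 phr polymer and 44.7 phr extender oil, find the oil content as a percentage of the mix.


Oil % = oil / (100 + oil) * 100
= 44.7 / (100 + 44.7) * 100
= 44.7 / 144.7 * 100
= 30.89%

30.89%


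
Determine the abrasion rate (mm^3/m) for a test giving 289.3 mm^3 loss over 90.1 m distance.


Rate = volume_loss / distance
= 289.3 / 90.1
= 3.211 mm^3/m

3.211 mm^3/m


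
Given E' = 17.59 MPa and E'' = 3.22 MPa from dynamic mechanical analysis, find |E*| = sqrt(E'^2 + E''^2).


|E*| = sqrt(E'^2 + E''^2)
= sqrt(17.59^2 + 3.22^2)
= sqrt(309.4081 + 10.3684)
= 17.882 MPa

17.882 MPa


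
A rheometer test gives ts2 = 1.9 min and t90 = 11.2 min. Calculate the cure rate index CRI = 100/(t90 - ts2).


CRI = 100 / (t90 - ts2)
= 100 / (11.2 - 1.9)
= 100 / 9.3
= 10.75 min^-1

10.75 min^-1


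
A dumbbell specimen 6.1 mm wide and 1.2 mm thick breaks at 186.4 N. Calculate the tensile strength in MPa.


Area = width * thickness = 6.1 * 1.2 = 7.32 mm^2
TS = force / area = 186.4 / 7.32 = 25.46 MPa

25.46 MPa


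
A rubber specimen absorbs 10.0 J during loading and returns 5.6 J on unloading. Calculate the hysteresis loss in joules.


Hysteresis loss = loading - unloading
= 10.0 - 5.6
= 4.4 J

4.4 J


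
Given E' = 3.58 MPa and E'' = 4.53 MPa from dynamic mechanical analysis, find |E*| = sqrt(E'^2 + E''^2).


|E*| = sqrt(E'^2 + E''^2)
= sqrt(3.58^2 + 4.53^2)
= sqrt(12.8164 + 20.5209)
= 5.774 MPa

5.774 MPa


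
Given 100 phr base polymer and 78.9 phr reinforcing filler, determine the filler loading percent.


Filler % = filler / (rubber + filler) * 100
= 78.9 / (100 + 78.9) * 100
= 78.9 / 178.9 * 100
= 44.1%

44.1%


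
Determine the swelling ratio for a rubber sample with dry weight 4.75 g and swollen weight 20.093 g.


Q = W_swollen / W_dry
Q = 20.093 / 4.75
Q = 4.23

Q = 4.23


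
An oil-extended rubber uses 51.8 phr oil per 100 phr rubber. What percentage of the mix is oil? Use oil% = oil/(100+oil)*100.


Oil % = oil / (100 + oil) * 100
= 51.8 / (100 + 51.8) * 100
= 51.8 / 151.8 * 100
= 34.12%

34.12%


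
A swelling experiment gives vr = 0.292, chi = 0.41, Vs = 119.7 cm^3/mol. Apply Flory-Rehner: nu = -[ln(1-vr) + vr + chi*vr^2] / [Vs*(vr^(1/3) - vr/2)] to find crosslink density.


ln(1 - vr) = ln(1 - 0.292) = -0.3453
Numerator = -((-0.3453) + 0.292 + 0.41 * 0.292^2) = 0.0184
Denominator = 119.7 * (0.292^(1/3) - 0.292/2) = 61.9362
nu = 0.0184 / 61.9362 = 2.9632e-04 mol/cm^3

2.9632e-04 mol/cm^3


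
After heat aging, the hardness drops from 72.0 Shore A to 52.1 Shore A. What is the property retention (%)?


Retention = aged / original * 100
= 52.1 / 72.0 * 100
= 72.4%

72.4%


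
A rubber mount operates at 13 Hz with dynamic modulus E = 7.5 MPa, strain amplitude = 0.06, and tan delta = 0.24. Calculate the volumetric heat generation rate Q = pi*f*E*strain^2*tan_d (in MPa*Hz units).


Q = pi * f * E * strain^2 * tan_d
= pi * 13 * 7.5 * 0.06^2 * 0.24
= pi * 13 * 7.5 * 0.0036 * 0.24
= 0.2646

Q = 0.2646


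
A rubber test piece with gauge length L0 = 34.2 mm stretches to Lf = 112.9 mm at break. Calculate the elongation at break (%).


Elongation = (Lf - L0) / L0 * 100
= (112.9 - 34.2) / 34.2 * 100
= 78.7 / 34.2 * 100
= 230.1%

230.1%


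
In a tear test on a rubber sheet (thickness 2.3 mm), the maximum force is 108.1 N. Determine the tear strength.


Tear strength = force / thickness
= 108.1 / 2.3
= 47.0 N/mm

47.0 N/mm


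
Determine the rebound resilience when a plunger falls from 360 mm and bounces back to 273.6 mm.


Resilience = h_rebound / h_drop * 100
= 273.6 / 360 * 100
= 76.0%

76.0%


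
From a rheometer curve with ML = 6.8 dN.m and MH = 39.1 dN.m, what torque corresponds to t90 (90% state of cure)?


M90 = ML + 0.9 * (MH - ML)
M90 = 6.8 + 0.9 * (39.1 - 6.8)
M90 = 6.8 + 0.9 * 32.3
M90 = 35.87 dN.m

35.87 dN.m


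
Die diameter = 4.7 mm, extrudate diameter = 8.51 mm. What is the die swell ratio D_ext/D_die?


Die swell ratio = D_extrudate / D_die
= 8.51 / 4.7
= 1.811

Die swell = 1.811


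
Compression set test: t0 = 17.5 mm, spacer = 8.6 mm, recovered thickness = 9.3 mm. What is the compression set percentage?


CS = (t0 - recovered) / (t0 - ts) * 100
= (17.5 - 9.3) / (17.5 - 8.6) * 100
= 8.2 / 8.9 * 100
= 92.1%

92.1%


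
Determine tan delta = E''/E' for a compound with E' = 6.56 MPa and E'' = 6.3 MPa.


tan delta = E'' / E'
= 6.3 / 6.56
= 0.9604

tan delta = 0.9604


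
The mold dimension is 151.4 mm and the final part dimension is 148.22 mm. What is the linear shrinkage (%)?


Shrinkage = (mold - part) / mold * 100
= (151.4 - 148.22) / 151.4 * 100
= 3.18 / 151.4 * 100
= 2.1%

2.1%


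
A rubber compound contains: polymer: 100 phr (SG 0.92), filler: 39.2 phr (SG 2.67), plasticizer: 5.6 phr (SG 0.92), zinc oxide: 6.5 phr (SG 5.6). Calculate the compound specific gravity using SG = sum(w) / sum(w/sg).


Sum of weights = 151.3
Volume contributions:
  polymer: 100/0.92 = 108.6957
  filler: 39.2/2.67 = 14.6816
  plasticizer: 5.6/0.92 = 6.0870
  zinc oxide: 6.5/5.6 = 1.1607
Sum of volumes = 130.6250
SG = 151.3 / 130.6250 = 1.158

SG = 1.158


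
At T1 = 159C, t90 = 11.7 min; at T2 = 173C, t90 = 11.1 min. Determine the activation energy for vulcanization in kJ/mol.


T1 = 432.15 K, T2 = 446.15 K
1/T1 - 1/T2 = 7.2613e-05
ln(t1/t2) = ln(11.7/11.1) = 0.0526
Ea = 8.314 * 0.0526 / 7.2613e-05 = 6027.5952 J/mol
Ea = 6.03 kJ/mol

6.03 kJ/mol


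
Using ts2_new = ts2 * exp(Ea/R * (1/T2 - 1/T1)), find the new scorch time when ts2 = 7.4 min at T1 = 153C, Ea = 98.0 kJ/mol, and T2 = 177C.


Convert temperatures: T1 = 153 + 273.15 = 426.15 K, T2 = 177 + 273.15 = 450.15 K
ts2_new = 7.4 * exp(98000 / 8.314 * (1/450.15 - 1/426.15))
1/T2 - 1/T1 = -1.2511e-04
ts2_new = 1.69 min

1.69 min


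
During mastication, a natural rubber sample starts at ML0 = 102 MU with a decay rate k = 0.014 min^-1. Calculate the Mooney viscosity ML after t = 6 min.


ML = ML0 * exp(-k * t)
ML = 102 * exp(-0.014 * 6)
ML = 102 * 0.9194
ML = 93.78 MU

93.78 MU


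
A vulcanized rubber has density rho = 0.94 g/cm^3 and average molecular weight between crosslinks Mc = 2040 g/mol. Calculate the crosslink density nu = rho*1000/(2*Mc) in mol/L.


nu = rho * 1000 / (2 * Mc)
nu = 0.94 * 1000 / (2 * 2040)
nu = 940.0 / 4080
nu = 0.2304 mol/L

0.2304 mol/L


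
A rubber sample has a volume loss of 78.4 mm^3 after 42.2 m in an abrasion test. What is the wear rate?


Rate = volume_loss / distance
= 78.4 / 42.2
= 1.858 mm^3/m

1.858 mm^3/m


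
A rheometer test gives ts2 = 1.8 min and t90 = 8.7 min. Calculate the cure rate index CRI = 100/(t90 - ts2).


CRI = 100 / (t90 - ts2)
= 100 / (8.7 - 1.8)
= 100 / 6.9
= 14.49 min^-1

14.49 min^-1


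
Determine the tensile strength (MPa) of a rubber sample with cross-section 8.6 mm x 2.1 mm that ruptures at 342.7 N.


Area = width * thickness = 8.6 * 2.1 = 18.06 mm^2
TS = force / area = 342.7 / 18.06 = 18.98 MPa

18.98 MPa


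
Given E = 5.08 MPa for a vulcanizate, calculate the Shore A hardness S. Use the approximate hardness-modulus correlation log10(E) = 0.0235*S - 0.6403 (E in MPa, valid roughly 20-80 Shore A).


log10(E) = 0.0235*S - 0.6403  =>  S = (log10(E) + 0.6403) / 0.0235
log10(5.08) = 0.705864
S = (0.705864 + 0.6403) / 0.0235 = 1.346164 / 0.0235
S = 57.3

Shore A = 57.3


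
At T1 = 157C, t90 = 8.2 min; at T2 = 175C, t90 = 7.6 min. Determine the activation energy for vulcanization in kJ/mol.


T1 = 430.15 K, T2 = 448.15 K
1/T1 - 1/T2 = 9.3375e-05
ln(t1/t2) = ln(8.2/7.6) = 0.0760
Ea = 8.314 * 0.0760 / 9.3375e-05 = 6765.7180 J/mol
Ea = 6.77 kJ/mol

6.77 kJ/mol


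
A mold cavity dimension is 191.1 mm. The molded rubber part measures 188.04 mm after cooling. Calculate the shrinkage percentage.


Shrinkage = (mold - part) / mold * 100
= (191.1 - 188.04) / 191.1 * 100
= 3.06 / 191.1 * 100
= 1.6%

1.6%


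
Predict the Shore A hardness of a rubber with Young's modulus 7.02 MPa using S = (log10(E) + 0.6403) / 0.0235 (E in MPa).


log10(E) = 0.0235*S - 0.6403  =>  S = (log10(E) + 0.6403) / 0.0235
log10(7.02) = 0.846337
S = (0.846337 + 0.6403) / 0.0235 = 1.486637 / 0.0235
S = 63.3

Shore A = 63.3


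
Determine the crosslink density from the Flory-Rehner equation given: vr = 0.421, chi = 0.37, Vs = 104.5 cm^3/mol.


ln(1 - vr) = ln(1 - 0.421) = -0.5465
Numerator = -((-0.5465) + 0.421 + 0.37 * 0.421^2) = 0.0599
Denominator = 104.5 * (0.421^(1/3) - 0.421/2) = 56.3235
nu = 0.0599 / 56.3235 = 0.0011 mol/cm^3

0.0011 mol/cm^3


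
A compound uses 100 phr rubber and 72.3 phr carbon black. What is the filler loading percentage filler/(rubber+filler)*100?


Filler % = filler / (rubber + filler) * 100
= 72.3 / (100 + 72.3) * 100
= 72.3 / 172.3 * 100
= 41.96%

41.96%


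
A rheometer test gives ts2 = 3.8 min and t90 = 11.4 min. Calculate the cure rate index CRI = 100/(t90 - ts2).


CRI = 100 / (t90 - ts2)
= 100 / (11.4 - 3.8)
= 100 / 7.6
= 13.16 min^-1

13.16 min^-1


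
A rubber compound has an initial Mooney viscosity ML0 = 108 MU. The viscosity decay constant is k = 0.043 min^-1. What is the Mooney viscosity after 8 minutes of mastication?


ML = ML0 * exp(-k * t)
ML = 108 * exp(-0.043 * 8)
ML = 108 * 0.7089
ML = 76.56 MU

76.56 MU


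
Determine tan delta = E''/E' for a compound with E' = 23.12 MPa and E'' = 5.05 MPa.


tan delta = E'' / E'
= 5.05 / 23.12
= 0.2184

tan delta = 0.2184


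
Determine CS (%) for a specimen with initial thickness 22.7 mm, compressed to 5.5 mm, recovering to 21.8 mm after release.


CS = (t0 - recovered) / (t0 - ts) * 100
= (22.7 - 21.8) / (22.7 - 5.5) * 100
= 0.9 / 17.2 * 100
= 5.2%

5.2%


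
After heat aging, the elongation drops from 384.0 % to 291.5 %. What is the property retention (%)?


Retention = aged / original * 100
= 291.5 / 384.0 * 100
= 75.9%

75.9%


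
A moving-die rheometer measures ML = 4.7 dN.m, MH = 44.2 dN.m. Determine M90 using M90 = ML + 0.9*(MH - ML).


M90 = ML + 0.9 * (MH - ML)
M90 = 4.7 + 0.9 * (44.2 - 4.7)
M90 = 4.7 + 0.9 * 39.5
M90 = 40.25 dN.m

40.25 dN.m


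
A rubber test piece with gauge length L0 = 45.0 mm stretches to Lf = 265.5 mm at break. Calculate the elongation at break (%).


Elongation = (Lf - L0) / L0 * 100
= (265.5 - 45.0) / 45.0 * 100
= 220.5 / 45.0 * 100
= 490.0%

490.0%


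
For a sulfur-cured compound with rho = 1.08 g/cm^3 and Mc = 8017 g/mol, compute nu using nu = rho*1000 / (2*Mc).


nu = rho * 1000 / (2 * Mc)
nu = 1.08 * 1000 / (2 * 8017)
nu = 1080.0 / 16034
nu = 0.0674 mol/L

0.0674 mol/L


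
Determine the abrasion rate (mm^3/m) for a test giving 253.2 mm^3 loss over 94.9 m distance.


Rate = volume_loss / distance
= 253.2 / 94.9
= 2.668 mm^3/m

2.668 mm^3/m


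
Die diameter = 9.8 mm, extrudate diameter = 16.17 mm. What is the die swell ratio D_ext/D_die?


Die swell ratio = D_extrudate / D_die
= 16.17 / 9.8
= 1.65

Die swell = 1.65


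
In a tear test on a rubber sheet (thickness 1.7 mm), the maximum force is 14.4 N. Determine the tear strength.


Tear strength = force / thickness
= 14.4 / 1.7
= 8.47 N/mm

8.47 N/mm


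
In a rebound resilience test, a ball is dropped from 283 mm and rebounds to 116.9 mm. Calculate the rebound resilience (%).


Resilience = h_rebound / h_drop * 100
= 116.9 / 283 * 100
= 41.3%

41.3%


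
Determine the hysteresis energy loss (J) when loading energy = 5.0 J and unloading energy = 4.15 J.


Hysteresis loss = loading - unloading
= 5.0 - 4.15
= 0.85 J

0.85 J


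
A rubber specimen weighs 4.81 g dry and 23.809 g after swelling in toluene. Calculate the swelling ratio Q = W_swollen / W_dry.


Q = W_swollen / W_dry
Q = 23.809 / 4.81
Q = 4.95

Q = 4.95


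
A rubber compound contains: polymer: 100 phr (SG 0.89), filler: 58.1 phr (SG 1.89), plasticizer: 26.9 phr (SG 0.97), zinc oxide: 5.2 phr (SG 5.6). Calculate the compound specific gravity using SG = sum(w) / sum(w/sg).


Sum of weights = 190.2
Volume contributions:
  polymer: 100/0.89 = 112.3596
  filler: 58.1/1.89 = 30.7407
  plasticizer: 26.9/0.97 = 27.7320
  zinc oxide: 5.2/5.6 = 0.9286
Sum of volumes = 171.7608
SG = 190.2 / 171.7608 = 1.107

SG = 1.107


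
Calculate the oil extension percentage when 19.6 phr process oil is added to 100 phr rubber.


Oil % = oil / (100 + oil) * 100
= 19.6 / (100 + 19.6) * 100
= 19.6 / 119.6 * 100
= 16.39%

16.39%


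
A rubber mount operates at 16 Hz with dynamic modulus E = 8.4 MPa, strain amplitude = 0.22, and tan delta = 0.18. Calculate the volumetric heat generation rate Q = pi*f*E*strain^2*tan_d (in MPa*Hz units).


Q = pi * f * E * strain^2 * tan_d
= pi * 16 * 8.4 * 0.22^2 * 0.18
= pi * 16 * 8.4 * 0.0484 * 0.18
= 3.6785

Q = 3.6785


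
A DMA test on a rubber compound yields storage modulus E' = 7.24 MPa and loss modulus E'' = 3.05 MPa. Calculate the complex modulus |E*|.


|E*| = sqrt(E'^2 + E''^2)
= sqrt(7.24^2 + 3.05^2)
= sqrt(52.4176 + 9.3025)
= 7.856 MPa

7.856 MPa


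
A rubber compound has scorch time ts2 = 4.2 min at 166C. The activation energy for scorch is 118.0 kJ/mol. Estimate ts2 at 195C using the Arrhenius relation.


Convert temperatures: T1 = 166 + 273.15 = 439.15 K, T2 = 195 + 273.15 = 468.15 K
ts2_new = 4.2 * exp(118000 / 8.314 * (1/468.15 - 1/439.15))
1/T2 - 1/T1 = -1.4106e-04
ts2_new = 0.57 min

0.57 min


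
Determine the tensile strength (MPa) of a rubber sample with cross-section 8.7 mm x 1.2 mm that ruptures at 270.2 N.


Area = width * thickness = 8.7 * 1.2 = 10.44 mm^2
TS = force / area = 270.2 / 10.44 = 25.88 MPa

25.88 MPa


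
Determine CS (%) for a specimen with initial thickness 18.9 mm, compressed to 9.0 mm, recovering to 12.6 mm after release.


CS = (t0 - recovered) / (t0 - ts) * 100
= (18.9 - 12.6) / (18.9 - 9.0) * 100
= 6.3 / 9.9 * 100
= 63.6%

63.6%


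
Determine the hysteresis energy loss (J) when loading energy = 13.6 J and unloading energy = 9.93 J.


Hysteresis loss = loading - unloading
= 13.6 - 9.93
= 3.67 J

3.67 J


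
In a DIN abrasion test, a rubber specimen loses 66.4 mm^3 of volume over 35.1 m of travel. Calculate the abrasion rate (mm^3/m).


Rate = volume_loss / distance
= 66.4 / 35.1
= 1.892 mm^3/m

1.892 mm^3/m


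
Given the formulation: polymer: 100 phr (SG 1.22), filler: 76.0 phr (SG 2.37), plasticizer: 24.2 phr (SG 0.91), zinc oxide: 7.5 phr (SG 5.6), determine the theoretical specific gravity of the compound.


Sum of weights = 207.7
Volume contributions:
  polymer: 100/1.22 = 81.9672
  filler: 76.0/2.37 = 32.0675
  plasticizer: 24.2/0.91 = 26.5934
  zinc oxide: 7.5/5.6 = 1.3393
Sum of volumes = 141.9674
SG = 207.7 / 141.9674 = 1.463

SG = 1.463


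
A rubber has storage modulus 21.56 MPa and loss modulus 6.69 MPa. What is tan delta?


tan delta = E'' / E'
= 6.69 / 21.56
= 0.3103

tan delta = 0.3103


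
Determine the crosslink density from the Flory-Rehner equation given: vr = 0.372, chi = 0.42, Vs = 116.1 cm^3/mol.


ln(1 - vr) = ln(1 - 0.372) = -0.4652
Numerator = -((-0.4652) + 0.372 + 0.42 * 0.372^2) = 0.0351
Denominator = 116.1 * (0.372^(1/3) - 0.372/2) = 61.9041
nu = 0.0351 / 61.9041 = 5.6691e-04 mol/cm^3

5.6691e-04 mol/cm^3


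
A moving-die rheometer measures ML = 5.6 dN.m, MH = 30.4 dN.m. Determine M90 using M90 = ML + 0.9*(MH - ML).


M90 = ML + 0.9 * (MH - ML)
M90 = 5.6 + 0.9 * (30.4 - 5.6)
M90 = 5.6 + 0.9 * 24.8
M90 = 27.92 dN.m

27.92 dN.m


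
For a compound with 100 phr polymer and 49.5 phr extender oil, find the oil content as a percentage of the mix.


Oil % = oil / (100 + oil) * 100
= 49.5 / (100 + 49.5) * 100
= 49.5 / 149.5 * 100
= 33.11%

33.11%


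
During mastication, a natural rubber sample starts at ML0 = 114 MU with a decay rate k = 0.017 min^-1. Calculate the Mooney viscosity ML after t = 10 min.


ML = ML0 * exp(-k * t)
ML = 114 * exp(-0.017 * 10)
ML = 114 * 0.8437
ML = 96.18 MU

96.18 MU


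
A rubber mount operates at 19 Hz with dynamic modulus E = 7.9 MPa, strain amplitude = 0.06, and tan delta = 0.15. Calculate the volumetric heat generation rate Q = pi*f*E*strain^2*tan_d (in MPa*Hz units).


Q = pi * f * E * strain^2 * tan_d
= pi * 19 * 7.9 * 0.06^2 * 0.15
= pi * 19 * 7.9 * 0.0036 * 0.15
= 0.2546

Q = 0.2546


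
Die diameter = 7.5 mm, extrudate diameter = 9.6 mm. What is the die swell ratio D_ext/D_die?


Die swell ratio = D_extrudate / D_die
= 9.6 / 7.5
= 1.28

Die swell = 1.28


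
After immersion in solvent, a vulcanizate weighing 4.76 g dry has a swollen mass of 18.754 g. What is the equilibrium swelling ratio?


Q = W_swollen / W_dry
Q = 18.754 / 4.76
Q = 3.94

Q = 3.94


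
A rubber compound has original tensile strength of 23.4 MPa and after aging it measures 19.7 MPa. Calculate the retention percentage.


Retention = aged / original * 100
= 19.7 / 23.4 * 100
= 84.2%

84.2%


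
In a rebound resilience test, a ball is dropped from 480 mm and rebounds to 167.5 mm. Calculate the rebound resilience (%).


Resilience = h_rebound / h_drop * 100
= 167.5 / 480 * 100
= 34.9%

34.9%


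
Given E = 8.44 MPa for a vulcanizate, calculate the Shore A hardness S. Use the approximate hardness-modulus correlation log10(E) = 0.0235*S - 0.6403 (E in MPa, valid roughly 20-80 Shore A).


log10(E) = 0.0235*S - 0.6403  =>  S = (log10(E) + 0.6403) / 0.0235
log10(8.44) = 0.926342
S = (0.926342 + 0.6403) / 0.0235 = 1.566642 / 0.0235
S = 66.7

Shore A = 66.7


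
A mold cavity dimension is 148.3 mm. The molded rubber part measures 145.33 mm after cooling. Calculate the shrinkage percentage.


Shrinkage = (mold - part) / mold * 100
= (148.3 - 145.33) / 148.3 * 100
= 2.97 / 148.3 * 100
= 2.0%

2.0%


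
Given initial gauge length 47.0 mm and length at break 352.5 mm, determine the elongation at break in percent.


Elongation = (Lf - L0) / L0 * 100
= (352.5 - 47.0) / 47.0 * 100
= 305.5 / 47.0 * 100
= 650.0%

650.0%


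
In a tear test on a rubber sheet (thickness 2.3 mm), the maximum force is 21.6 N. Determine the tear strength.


Tear strength = force / thickness
= 21.6 / 2.3
= 9.39 N/mm

9.39 N/mm


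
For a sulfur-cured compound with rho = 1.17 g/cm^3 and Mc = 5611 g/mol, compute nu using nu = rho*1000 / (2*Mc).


nu = rho * 1000 / (2 * Mc)
nu = 1.17 * 1000 / (2 * 5611)
nu = 1170.0 / 11222
nu = 0.1043 mol/L

0.1043 mol/L


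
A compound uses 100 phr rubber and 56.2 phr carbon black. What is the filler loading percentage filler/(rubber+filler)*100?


Filler % = filler / (rubber + filler) * 100
= 56.2 / (100 + 56.2) * 100
= 56.2 / 156.2 * 100
= 35.98%

35.98%


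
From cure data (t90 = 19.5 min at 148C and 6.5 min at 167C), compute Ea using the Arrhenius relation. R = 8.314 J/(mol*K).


T1 = 421.15 K, T2 = 440.15 K
1/T1 - 1/T2 = 1.0250e-04
ln(t1/t2) = ln(19.5/6.5) = 1.0986
Ea = 8.314 * 1.0986 / 1.0250e-04 = 89112.4498 J/mol
Ea = 89.11 kJ/mol

89.11 kJ/mol


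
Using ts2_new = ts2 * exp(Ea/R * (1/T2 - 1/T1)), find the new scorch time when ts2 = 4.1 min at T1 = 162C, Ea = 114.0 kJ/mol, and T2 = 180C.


Convert temperatures: T1 = 162 + 273.15 = 435.15 K, T2 = 180 + 273.15 = 453.15 K
ts2_new = 4.1 * exp(114000 / 8.314 * (1/453.15 - 1/435.15))
1/T2 - 1/T1 = -9.1283e-05
ts2_new = 1.17 min

1.17 min


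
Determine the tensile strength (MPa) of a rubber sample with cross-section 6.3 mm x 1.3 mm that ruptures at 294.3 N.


Area = width * thickness = 6.3 * 1.3 = 8.19 mm^2
TS = force / area = 294.3 / 8.19 = 35.93 MPa

35.93 MPa


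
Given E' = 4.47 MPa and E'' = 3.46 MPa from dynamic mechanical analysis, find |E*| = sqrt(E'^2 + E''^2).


|E*| = sqrt(E'^2 + E''^2)
= sqrt(4.47^2 + 3.46^2)
= sqrt(19.9809 + 11.9716)
= 5.653 MPa

5.653 MPa
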